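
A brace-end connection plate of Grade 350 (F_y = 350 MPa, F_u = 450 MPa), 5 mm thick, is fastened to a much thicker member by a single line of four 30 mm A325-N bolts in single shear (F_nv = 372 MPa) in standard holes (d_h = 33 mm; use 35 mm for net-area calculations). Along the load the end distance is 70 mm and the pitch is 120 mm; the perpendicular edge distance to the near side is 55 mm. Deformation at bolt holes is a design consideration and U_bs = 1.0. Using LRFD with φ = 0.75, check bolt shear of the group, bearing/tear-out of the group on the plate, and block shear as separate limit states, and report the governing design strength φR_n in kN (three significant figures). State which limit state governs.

375 kN (block shear governs)

Bolt shear: A_b = π·30²/4 = 706.9 mm²; R_n = 372 × 706.9 × 4 × 1 / 1000 = 1052 kN → 0.75 × 1052 = 789 kN.
Bearing: edge l_c = 53.5, r_n = 144.5 kN; interior l_c = 87, r_n = 162 kN; R_n = 144.5 + 3·162 = 630.5 kN → 473 kN.
Block shear: A_gv = 2150, A_nv = 1538, A_nt = 187.5 mm²; R_n = min(0.6F_uA_nv, 0.6F_yA_gv) + U_bs·F_u·A_nt = 499.5 kN → 375 kN.
Block shear governs: 375 kN.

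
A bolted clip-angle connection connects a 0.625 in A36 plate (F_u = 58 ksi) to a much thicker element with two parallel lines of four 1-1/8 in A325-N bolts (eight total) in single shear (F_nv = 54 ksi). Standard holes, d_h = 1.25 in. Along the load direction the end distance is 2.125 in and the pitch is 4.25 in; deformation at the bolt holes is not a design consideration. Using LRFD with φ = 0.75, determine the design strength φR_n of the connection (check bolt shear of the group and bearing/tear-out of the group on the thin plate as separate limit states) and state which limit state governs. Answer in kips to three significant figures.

322 kips (bolt shear governs)

Bolt shear: A_b = π·1.125²/4 = 0.994 in²; R_n = 54 × 0.994 × 8 × 1 = 429.4 kips → 0.75 × 429.4 = 322 kips.
Bearing (1.5 l_c t F_u ≤ 3.0 d t F_u): upper limit = 3.0·1.125·0.625·58 = 122.3 kips.
  Edge l_c = 2.125 − 1.25/2 = 1.5 → r_n = 81.56 kips; interior l_c = 4.25 − 1.25 = 3 → r_n = 122.3 kips.
  R_n,bearing = 2·81.56 + 6·122.3 = 897.2 kips → 0.75 × 897.2 = 673 kips.
Bolt shear governs: 322 kips.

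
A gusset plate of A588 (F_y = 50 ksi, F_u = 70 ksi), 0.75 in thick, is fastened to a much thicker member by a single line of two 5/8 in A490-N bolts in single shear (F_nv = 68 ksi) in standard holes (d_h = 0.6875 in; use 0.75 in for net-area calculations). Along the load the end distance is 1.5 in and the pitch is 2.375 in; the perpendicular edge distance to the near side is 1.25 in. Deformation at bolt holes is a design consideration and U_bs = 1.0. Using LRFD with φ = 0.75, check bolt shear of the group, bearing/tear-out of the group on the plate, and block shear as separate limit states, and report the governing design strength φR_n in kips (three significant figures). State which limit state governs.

Bolt shear: A_b = π·0.625²/4 = 0.3068 in²; R_n = 68 × 0.3068 × 2 × 1 = 41.72 kips → 0.75 × 41.72 = 31.3 kips.
Bearing: edge l_c = 1.156, r_n = 72.84 kips; interior l_c = 1.688, r_n = 78.75 kips; R_n = 72.84 + 1·78.75 = 151.6 kips → 114 kips.
Block shear: A_gv = 2.906, A_nv = 2.062, A_nt = 0.6562 in²; R_n = min(0.6F_uA_nv, 0.6F_yA_gv) + U_bs·F_u·A_nt = 132.6 kips → 99.4 kips.
Bolt shear governs: 31.3 kips.

31.3 kips (bolt shear governs)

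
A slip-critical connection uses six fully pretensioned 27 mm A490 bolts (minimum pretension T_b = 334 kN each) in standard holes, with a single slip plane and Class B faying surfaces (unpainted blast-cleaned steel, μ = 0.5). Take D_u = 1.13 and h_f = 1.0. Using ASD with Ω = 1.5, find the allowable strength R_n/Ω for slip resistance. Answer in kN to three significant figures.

755 kN

R_n = μ · D_u · h_f · T_b · n_s · n_b = 0.5 × 1.13 × 1.0 × 334 × 1 × 6 = 1132 kN.
Allowable strength R_n/Ω = 1132 / 1.5 = 755 kN.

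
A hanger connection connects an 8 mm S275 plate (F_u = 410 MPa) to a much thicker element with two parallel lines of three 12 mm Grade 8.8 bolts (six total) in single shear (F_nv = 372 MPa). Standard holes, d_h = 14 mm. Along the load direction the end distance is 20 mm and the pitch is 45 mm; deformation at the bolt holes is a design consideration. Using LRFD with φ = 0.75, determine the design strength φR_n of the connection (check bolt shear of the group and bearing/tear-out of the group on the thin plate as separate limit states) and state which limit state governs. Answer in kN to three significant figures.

Bolt shear: A_b = π·12²/4 = 113.1 mm²; R_n = 372 × 113.1 × 6 × 1 / 1000 = 252.4 kN → 0.75 × 252.4 = 189 kN.
Bearing (1.2 l_c t F_u ≤ 2.4 d t F_u): upper limit = 2.4·12·8·410 / 1000 = 94.46 kN.
  Edge l_c = 20 − 14/2 = 13 → r_n = 51.17 kN; interior l_c = 45 − 14 = 31 → r_n = 94.46 kN.
  R_n,bearing = 2·51.17 + 4·94.46 = 480.2 kN → 0.75 × 480.2 = 360 kN.
Bolt shear governs: 189 kN.

189 kN (bolt shear governs)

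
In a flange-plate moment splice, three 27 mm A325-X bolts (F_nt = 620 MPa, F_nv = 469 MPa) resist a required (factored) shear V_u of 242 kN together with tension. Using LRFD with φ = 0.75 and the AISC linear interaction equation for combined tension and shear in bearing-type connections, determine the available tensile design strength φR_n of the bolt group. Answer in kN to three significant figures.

718 kN

A_b = π·27²/4 = 572.6 mm²; f_rv = 242 × 1000 / (3 × 572.6) = 140.9 MPa.
F'_nt = 1.3 F_nt − (F_nt / φF_nv) f_rv = 1.3·620 − (620/(0.75·469))·140.9 = 557.7 MPa, capped at F_nt → F'_nt = 557.7 MPa.
R_n = F'_nt · A_b · n = 557.7 × 572.6 × 3 / 1000 = 957.9 kN.
Design strength φR_n = 0.75 × 957.9 = 718 kN.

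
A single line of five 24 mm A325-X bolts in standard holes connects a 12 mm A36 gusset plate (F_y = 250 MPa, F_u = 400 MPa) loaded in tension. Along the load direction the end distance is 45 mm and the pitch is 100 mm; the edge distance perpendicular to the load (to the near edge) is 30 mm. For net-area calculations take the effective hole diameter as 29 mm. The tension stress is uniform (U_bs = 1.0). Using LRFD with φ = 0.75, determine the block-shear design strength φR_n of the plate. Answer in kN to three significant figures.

Shear plane L_v = 45 + 4·100 = 445 mm; A_gv = 445 × 12 = 5340 mm².
A_nv = (445 − 4.5·29) × 12 = 3774 mm².
A_nt = (30 − 0.5·29) × 12 = 186 mm².
0.6 F_u A_nv = 905.8 kN; 0.6 F_y A_gv = 801 kN → shear yielding governs the shear term.
R_n = 801 + 1.0 × 400 × 186 / 1000 = 875.4 kN.
Design strength φR_n = 0.75 × 875.4 = 657 kN.

657 kN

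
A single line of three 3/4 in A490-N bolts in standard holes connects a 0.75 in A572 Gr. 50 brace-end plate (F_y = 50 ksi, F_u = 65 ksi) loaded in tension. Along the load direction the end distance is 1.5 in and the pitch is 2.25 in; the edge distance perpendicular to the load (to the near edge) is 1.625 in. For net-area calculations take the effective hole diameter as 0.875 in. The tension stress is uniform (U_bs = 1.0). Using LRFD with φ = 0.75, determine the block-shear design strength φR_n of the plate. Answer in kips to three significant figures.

127 kips

Shear plane L_v = 1.5 + 2·2.25 = 6 in; A_gv = 6 × 0.75 = 4.5 in².
A_nv = (6 − 2.5·0.875) × 0.75 = 2.859 in².
A_nt = (1.625 − 0.5·0.875) × 0.75 = 0.8906 in².
0.6 F_u A_nv = 111.5 kips; 0.6 F_y A_gv = 135 kips → shear rupture governs the shear term.
R_n = 111.5 + 1.0 × 65 × 0.8906 = 169.4 kips.
Design strength φR_n = 0.75 × 169.4 = 127 kips.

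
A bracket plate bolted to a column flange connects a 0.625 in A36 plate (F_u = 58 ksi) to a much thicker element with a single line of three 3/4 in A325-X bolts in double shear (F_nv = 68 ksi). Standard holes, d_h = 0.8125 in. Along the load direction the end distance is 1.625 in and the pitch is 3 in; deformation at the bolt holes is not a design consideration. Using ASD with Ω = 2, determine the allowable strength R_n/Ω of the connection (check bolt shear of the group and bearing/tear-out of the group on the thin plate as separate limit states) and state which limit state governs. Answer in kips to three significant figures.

90.1 kips (bolt shear governs)

Bolt shear: A_b = π·0.75²/4 = 0.4418 in²; R_n = 68 × 0.4418 × 3 × 2 = 180.2 kips → 180.2 / 2 = 90.1 kips.
Bearing (1.5 l_c t F_u ≤ 3.0 d t F_u): upper limit = 3.0·0.75·0.625·58 = 81.56 kips.
  Edge l_c = 1.625 − 0.8125/2 = 1.219 → r_n = 66.27 kips; interior l_c = 3 − 0.8125 = 2.188 → r_n = 81.56 kips.
  R_n,bearing = 1·66.27 + 2·81.56 = 229.4 kips → 229.4 / 2 = 115 kips.
Bolt shear governs: 90.1 kips.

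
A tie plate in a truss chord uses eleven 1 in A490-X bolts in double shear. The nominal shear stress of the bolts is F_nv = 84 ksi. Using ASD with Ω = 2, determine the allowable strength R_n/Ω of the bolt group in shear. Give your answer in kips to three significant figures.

726 kips

A_b = π × 1² / 4 = 0.7854 in².
R_n = F_nv · A_b · n · n_s = 84 × 0.7854 × 11 × 2 = 1451 kips.
Allowable strength R_n/Ω = 1451 / 2 = 726 kips.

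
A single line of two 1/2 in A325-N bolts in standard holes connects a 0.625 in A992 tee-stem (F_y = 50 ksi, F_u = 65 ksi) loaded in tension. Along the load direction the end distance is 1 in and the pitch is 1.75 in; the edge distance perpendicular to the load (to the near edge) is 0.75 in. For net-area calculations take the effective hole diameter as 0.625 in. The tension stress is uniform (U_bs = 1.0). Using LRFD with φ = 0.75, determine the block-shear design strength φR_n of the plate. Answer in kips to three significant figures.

Shear plane L_v = 1 + 1·1.75 = 2.75 in; A_gv = 2.75 × 0.625 = 1.719 in².
A_nv = (2.75 − 1.5·0.625) × 0.625 = 1.133 in².
A_nt = (0.75 − 0.5·0.625) × 0.625 = 0.2734 in².
0.6 F_u A_nv = 44.18 kips; 0.6 F_y A_gv = 51.56 kips → shear rupture governs the shear term.
R_n = 44.18 + 1.0 × 65 × 0.2734 = 61.95 kips.
Design strength φR_n = 0.75 × 61.95 = 46.5 kips.

46.5 kips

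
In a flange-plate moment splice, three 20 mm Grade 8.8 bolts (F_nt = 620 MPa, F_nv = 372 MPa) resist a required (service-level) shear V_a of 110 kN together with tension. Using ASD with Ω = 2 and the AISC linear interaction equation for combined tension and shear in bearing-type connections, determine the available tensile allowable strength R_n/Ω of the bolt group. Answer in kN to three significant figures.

A_b = π·20²/4 = 314.2 mm²; f_rv = 110 × 1000 / (3 × 314.2) = 116.7 MPa.
F'_nt = 1.3 F_nt − (Ω F_nt / F_nv) f_rv = 1.3·620 − (2·620/372)·116.7 = 417 MPa, capped at F_nt → F'_nt = 417 MPa.
R_n = F'_nt · A_b · n = 417 × 314.2 × 3 / 1000 = 393 kN.
Allowable strength R_n/Ω = 393 / 2 = 196 kN.

196 kN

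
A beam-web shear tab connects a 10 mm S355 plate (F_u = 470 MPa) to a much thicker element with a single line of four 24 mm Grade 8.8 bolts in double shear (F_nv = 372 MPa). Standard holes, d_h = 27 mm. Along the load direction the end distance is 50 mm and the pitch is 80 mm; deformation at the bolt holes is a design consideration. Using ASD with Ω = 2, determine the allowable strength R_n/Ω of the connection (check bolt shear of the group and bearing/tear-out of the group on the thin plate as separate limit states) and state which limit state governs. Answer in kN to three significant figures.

Bolt shear: A_b = π·24²/4 = 452.4 mm²; R_n = 372 × 452.4 × 4 × 2 / 1000 = 1346 kN → 1346 / 2 = 673 kN.
Bearing (1.2 l_c t F_u ≤ 2.4 d t F_u): upper limit = 2.4·24·10·470 / 1000 = 270.7 kN.
  Edge l_c = 50 − 27/2 = 36.5 → r_n = 205.9 kN; interior l_c = 80 − 27 = 53 → r_n = 270.7 kN.
  R_n,bearing = 1·205.9 + 3·270.7 = 1018 kN → 1018 / 2 = 509 kN.
Bearing governs: 509 kN.

509 kN (bearing governs)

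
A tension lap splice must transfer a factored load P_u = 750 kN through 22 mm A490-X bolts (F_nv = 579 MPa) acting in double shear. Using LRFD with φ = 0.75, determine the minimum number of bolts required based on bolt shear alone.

3 bolts

A_b = π·22²/4 = 380.1 mm².
Per-bolt design strength φR_n = 0.75 × 579 × 380.1 × 2 / 1000 = 330.1 kN.
n ≥ 750 / 330.1 = 2.272 → use 3 bolts.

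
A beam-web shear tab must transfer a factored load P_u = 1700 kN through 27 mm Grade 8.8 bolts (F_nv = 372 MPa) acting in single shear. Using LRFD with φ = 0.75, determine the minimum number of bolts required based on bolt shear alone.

A_b = π·27²/4 = 572.6 mm².
Per-bolt design strength φR_n = 0.75 × 372 × 572.6 × 1 / 1000 = 159.7 kN.
n ≥ 1700 / 159.7 = 10.64 → use 11 bolts.

11 bolts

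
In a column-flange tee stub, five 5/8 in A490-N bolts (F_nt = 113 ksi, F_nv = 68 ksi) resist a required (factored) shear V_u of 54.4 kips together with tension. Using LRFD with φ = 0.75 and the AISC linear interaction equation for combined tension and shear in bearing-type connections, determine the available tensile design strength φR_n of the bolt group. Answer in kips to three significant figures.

78.6 kips

A_b = π·0.625²/4 = 0.3068 in²; f_rv = 54.4 / (5 × 0.3068) = 35.46 ksi.
F'_nt = 1.3 F_nt − (F_nt / φF_nv) f_rv = 1.3·113 − (113/(0.75·68))·35.46 = 68.32 ksi, capped at F_nt → F'_nt = 68.32 ksi.
R_n = F'_nt · A_b · n = 68.32 × 0.3068 × 5 = 104.8 kips.
Design strength φR_n = 0.75 × 104.8 = 78.6 kips.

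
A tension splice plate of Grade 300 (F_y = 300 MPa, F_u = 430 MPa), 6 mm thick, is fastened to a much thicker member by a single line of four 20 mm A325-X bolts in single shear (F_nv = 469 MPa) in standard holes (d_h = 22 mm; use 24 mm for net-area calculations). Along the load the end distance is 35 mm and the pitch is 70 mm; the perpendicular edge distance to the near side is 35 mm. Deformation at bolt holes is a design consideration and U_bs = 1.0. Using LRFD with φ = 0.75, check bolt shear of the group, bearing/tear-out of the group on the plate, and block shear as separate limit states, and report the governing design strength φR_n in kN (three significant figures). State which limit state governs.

231 kN (block shear governs)

Bolt shear: A_b = π·20²/4 = 314.2 mm²; R_n = 469 × 314.2 × 4 × 1 / 1000 = 589.4 kN → 0.75 × 589.4 = 442 kN.
Bearing: edge l_c = 24, r_n = 74.3 kN; interior l_c = 48, r_n = 123.8 kN; R_n = 74.3 + 3·123.8 = 445.8 kN → 334 kN.
Block shear: A_gv = 1470, A_nv = 966, A_nt = 138 mm²; R_n = min(0.6F_uA_nv, 0.6F_yA_gv) + U_bs·F_u·A_nt = 308.6 kN → 231 kN.
Block shear governs: 231 kN.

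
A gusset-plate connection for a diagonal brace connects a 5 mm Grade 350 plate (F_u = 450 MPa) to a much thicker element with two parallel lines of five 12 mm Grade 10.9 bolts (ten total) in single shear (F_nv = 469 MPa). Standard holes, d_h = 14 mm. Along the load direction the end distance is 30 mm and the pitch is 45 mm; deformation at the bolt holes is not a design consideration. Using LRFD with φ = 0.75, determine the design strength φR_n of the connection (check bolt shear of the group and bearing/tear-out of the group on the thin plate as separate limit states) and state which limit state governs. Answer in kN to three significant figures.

398 kN (bolt shear governs)

Bolt shear: A_b = π·12²/4 = 113.1 mm²; R_n = 469 × 113.1 × 10 × 1 / 1000 = 530.4 kN → 0.75 × 530.4 = 398 kN.
Bearing (1.5 l_c t F_u ≤ 3.0 d t F_u): upper limit = 3.0·12·5·450 / 1000 = 81 kN.
  Edge l_c = 30 − 14/2 = 23 → r_n = 77.62 kN; interior l_c = 45 − 14 = 31 → r_n = 81 kN.
  R_n,bearing = 2·77.62 + 8·81 = 803.2 kN → 0.75 × 803.2 = 602 kN.
Bolt shear governs: 398 kN.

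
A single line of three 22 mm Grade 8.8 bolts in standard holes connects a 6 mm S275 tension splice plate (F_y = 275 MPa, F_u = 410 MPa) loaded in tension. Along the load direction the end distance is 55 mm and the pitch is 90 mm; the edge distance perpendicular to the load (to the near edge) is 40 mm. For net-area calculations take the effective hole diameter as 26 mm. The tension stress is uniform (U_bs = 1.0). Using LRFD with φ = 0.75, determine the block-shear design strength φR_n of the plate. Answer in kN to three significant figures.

Shear plane L_v = 55 + 2·90 = 235 mm; A_gv = 235 × 6 = 1410 mm².
A_nv = (235 − 2.5·26) × 6 = 1020 mm².
A_nt = (40 − 0.5·26) × 6 = 162 mm².
0.6 F_u A_nv = 250.9 kN; 0.6 F_y A_gv = 232.7 kN → shear yielding governs the shear term.
R_n = 232.7 + 1.0 × 410 × 162 / 1000 = 299.1 kN.
Design strength φR_n = 0.75 × 299.1 = 224 kN.

224 kN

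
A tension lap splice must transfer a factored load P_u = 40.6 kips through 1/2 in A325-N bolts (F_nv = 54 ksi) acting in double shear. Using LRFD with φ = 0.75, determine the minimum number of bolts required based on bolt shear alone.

A_b = π·0.5²/4 = 0.1963 in².
Per-bolt design strength φR_n = 0.75 × 54 × 0.1963 × 2 = 15.9 kips.
n ≥ 40.6 / 15.9 = 2.553 → use 3 bolts.

3 bolts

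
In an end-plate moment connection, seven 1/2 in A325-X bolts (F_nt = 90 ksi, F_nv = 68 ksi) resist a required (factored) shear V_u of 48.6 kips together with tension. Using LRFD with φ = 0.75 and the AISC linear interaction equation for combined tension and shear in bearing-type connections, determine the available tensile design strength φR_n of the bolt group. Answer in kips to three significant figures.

56.3 kips

A_b = π·0.5²/4 = 0.1963 in²; f_rv = 48.6 / (7 × 0.1963) = 35.36 ksi.
F'_nt = 1.3 F_nt − (F_nt / φF_nv) f_rv = 1.3·90 − (90/(0.75·68))·35.36 = 54.6 ksi, capped at F_nt → F'_nt = 54.6 ksi.
R_n = F'_nt · A_b · n = 54.6 × 0.1963 × 7 = 75.05 kips.
Design strength φR_n = 0.75 × 75.05 = 56.3 kips.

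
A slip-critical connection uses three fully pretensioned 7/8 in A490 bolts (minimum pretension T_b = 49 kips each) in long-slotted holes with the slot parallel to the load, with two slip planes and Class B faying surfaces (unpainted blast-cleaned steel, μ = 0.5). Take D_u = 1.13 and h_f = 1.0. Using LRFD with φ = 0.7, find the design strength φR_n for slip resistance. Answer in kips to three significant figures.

R_n = μ · D_u · h_f · T_b · n_s · n_b = 0.5 × 1.13 × 1.0 × 49 × 2 × 3 = 166.1 kips.
Design strength φR_n = 0.7 × 166.1 = 116 kips.

116 kips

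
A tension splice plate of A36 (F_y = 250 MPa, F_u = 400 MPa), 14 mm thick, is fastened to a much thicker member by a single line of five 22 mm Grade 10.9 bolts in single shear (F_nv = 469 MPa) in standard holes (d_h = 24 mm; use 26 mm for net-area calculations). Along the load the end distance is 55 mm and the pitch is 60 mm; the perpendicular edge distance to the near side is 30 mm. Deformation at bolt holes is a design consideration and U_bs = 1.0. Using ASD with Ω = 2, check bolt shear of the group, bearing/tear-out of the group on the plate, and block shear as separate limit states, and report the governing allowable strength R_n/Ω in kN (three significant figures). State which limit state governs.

Bolt shear: A_b = π·22²/4 = 380.1 mm²; R_n = 469 × 380.1 × 5 × 1 / 1000 = 891.4 kN → 891.4 / 2 = 446 kN.
Bearing: edge l_c = 43, r_n = 289 kN; interior l_c = 36, r_n = 241.9 kN; R_n = 289 + 4·241.9 = 1257 kN → 628 kN.
Block shear: A_gv = 4130, A_nv = 2492, A_nt = 238 mm²; R_n = min(0.6F_uA_nv, 0.6F_yA_gv) + U_bs·F_u·A_nt = 693.3 kN → 347 kN.
Block shear governs: 347 kN.

347 kN (block shear governs)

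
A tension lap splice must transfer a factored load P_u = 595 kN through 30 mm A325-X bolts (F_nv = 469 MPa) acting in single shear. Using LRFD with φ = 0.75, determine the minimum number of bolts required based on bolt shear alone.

A_b = π·30²/4 = 706.9 mm².
Per-bolt design strength φR_n = 0.75 × 469 × 706.9 × 1 / 1000 = 248.6 kN.
n ≥ 595 / 248.6 = 2.393 → use 3 bolts.

3 bolts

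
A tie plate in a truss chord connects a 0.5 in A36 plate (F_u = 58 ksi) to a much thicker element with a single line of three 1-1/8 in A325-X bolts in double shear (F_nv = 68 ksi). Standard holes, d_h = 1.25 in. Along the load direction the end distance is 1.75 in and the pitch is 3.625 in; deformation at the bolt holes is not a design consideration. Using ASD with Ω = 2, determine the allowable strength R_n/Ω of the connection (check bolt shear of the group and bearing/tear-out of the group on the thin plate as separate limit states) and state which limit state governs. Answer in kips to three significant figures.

Bolt shear: A_b = π·1.125²/4 = 0.994 in²; R_n = 68 × 0.994 × 3 × 2 = 405.6 kips → 405.6 / 2 = 203 kips.
Bearing (1.5 l_c t F_u ≤ 3.0 d t F_u): upper limit = 3.0·1.125·0.5·58 = 97.88 kips.
  Edge l_c = 1.75 − 1.25/2 = 1.125 → r_n = 48.94 kips; interior l_c = 3.625 − 1.25 = 2.375 → r_n = 97.88 kips.
  R_n,bearing = 1·48.94 + 2·97.88 = 244.7 kips → 244.7 / 2 = 122 kips.
Bearing governs: 122 kips.

122 kips (bearing governs)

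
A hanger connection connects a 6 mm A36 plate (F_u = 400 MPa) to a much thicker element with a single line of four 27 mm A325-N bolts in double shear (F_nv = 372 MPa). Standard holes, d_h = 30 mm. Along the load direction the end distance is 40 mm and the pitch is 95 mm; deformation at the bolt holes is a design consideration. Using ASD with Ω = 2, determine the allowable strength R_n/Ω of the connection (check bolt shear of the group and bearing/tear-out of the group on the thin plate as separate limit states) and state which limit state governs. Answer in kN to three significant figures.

Bolt shear: A_b = π·27²/4 = 572.6 mm²; R_n = 372 × 572.6 × 4 × 2 / 1000 = 1704 kN → 1704 / 2 = 852 kN.
Bearing (1.2 l_c t F_u ≤ 2.4 d t F_u): upper limit = 2.4·27·6·400 / 1000 = 155.5 kN.
  Edge l_c = 40 − 30/2 = 25 → r_n = 72 kN; interior l_c = 95 − 30 = 65 → r_n = 155.5 kN.
  R_n,bearing = 1·72 + 3·155.5 = 538.6 kN → 538.6 / 2 = 269 kN.
Bearing governs: 269 kN.

269 kN (bearing governs)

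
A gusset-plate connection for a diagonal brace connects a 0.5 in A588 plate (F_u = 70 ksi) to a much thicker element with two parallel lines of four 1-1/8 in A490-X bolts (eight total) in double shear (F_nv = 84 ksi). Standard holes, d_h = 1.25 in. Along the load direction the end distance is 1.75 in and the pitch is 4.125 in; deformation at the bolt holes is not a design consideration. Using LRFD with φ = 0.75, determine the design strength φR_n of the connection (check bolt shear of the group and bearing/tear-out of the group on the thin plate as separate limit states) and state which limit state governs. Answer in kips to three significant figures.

Bolt shear: A_b = π·1.125²/4 = 0.994 in²; R_n = 84 × 0.994 × 8 × 2 = 1336 kips → 0.75 × 1336 = 1000 kips.
Bearing (1.5 l_c t F_u ≤ 3.0 d t F_u): upper limit = 3.0·1.125·0.5·70 = 118.1 kips.
  Edge l_c = 1.75 − 1.25/2 = 1.125 → r_n = 59.06 kips; interior l_c = 4.125 − 1.25 = 2.875 → r_n = 118.1 kips.
  R_n,bearing = 2·59.06 + 6·118.1 = 826.9 kips → 0.75 × 826.9 = 620 kips.
Bearing governs: 620 kips.

620 kips (bearing governs)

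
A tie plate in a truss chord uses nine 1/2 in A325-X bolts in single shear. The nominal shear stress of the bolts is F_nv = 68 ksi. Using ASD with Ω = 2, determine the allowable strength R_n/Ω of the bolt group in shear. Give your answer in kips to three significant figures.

60.1 kips

A_b = π × 0.5² / 4 = 0.1963 in².
R_n = F_nv · A_b · n · n_s = 68 × 0.1963 × 9 × 1 = 120.2 kips.
Allowable strength R_n/Ω = 120.2 / 2 = 60.1 kips.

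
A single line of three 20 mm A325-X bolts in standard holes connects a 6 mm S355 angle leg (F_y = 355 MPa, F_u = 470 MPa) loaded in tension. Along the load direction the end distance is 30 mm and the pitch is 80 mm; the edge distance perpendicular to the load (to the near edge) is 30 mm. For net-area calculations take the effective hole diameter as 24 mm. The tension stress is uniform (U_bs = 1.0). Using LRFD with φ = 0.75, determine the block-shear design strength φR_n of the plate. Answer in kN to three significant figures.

Shear plane L_v = 30 + 2·80 = 190 mm; A_gv = 190 × 6 = 1140 mm².
A_nv = (190 − 2.5·24) × 6 = 780 mm².
A_nt = (30 − 0.5·24) × 6 = 108 mm².
0.6 F_u A_nv = 220 kN; 0.6 F_y A_gv = 242.8 kN → shear rupture governs the shear term.
R_n = 220 + 1.0 × 470 × 108 / 1000 = 270.7 kN.
Design strength φR_n = 0.75 × 270.7 = 203 kN.

203 kN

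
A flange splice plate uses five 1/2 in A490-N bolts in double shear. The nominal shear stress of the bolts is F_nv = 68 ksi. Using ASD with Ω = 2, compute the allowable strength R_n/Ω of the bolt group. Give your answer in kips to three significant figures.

A_b = π × 0.5² / 4 = 0.1963 in².
R_n = F_nv · A_b · n · n_s = 68 × 0.1963 × 5 × 2 = 133.5 kips.
Allowable strength R_n/Ω = 133.5 / 2 = 66.8 kips.

66.8 kips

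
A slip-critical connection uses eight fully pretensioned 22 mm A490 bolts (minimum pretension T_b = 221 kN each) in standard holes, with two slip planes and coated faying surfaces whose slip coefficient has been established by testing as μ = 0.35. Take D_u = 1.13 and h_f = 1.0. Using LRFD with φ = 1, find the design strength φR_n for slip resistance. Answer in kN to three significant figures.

R_n = μ · D_u · h_f · T_b · n_s · n_b = 0.35 × 1.13 × 1.0 × 221 × 2 × 8 = 1398 kN.
Design strength φR_n = 1 × 1398 = 1400 kN.

1400 kN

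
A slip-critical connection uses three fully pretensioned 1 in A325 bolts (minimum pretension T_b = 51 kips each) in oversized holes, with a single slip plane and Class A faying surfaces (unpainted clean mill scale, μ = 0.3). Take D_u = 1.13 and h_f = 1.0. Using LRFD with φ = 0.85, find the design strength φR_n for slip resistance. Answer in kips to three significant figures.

44.1 kips

R_n = μ · D_u · h_f · T_b · n_s · n_b = 0.3 × 1.13 × 1.0 × 51 × 1 × 3 = 51.87 kips.
Design strength φR_n = 0.85 × 51.87 = 44.1 kips.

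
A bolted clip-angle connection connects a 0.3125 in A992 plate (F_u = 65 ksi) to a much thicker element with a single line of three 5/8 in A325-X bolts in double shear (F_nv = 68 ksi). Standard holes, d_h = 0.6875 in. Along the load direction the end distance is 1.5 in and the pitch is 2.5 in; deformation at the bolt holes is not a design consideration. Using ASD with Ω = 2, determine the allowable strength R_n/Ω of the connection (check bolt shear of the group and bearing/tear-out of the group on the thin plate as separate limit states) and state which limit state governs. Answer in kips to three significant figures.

Bolt shear: A_b = π·0.625²/4 = 0.3068 in²; R_n = 68 × 0.3068 × 3 × 2 = 125.2 kips → 125.2 / 2 = 62.6 kips.
Bearing (1.5 l_c t F_u ≤ 3.0 d t F_u): upper limit = 3.0·0.625·0.3125·65 = 38.09 kips.
  Edge l_c = 1.5 − 0.6875/2 = 1.156 → r_n = 35.23 kips; interior l_c = 2.5 − 0.6875 = 1.812 → r_n = 38.09 kips.
  R_n,bearing = 1·35.23 + 2·38.09 = 111.4 kips → 111.4 / 2 = 55.7 kips.
Bearing governs: 55.7 kips.

55.7 kips (bearing governs)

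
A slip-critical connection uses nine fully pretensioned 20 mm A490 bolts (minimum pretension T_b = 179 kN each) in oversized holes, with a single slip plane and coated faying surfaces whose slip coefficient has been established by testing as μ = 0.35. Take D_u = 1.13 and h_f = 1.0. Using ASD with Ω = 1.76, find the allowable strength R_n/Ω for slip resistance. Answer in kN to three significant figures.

362 kN

R_n = μ · D_u · h_f · T_b · n_s · n_b = 0.35 × 1.13 × 1.0 × 179 × 1 × 9 = 637.2 kN.
Allowable strength R_n/Ω = 637.2 / 1.76 = 362 kN.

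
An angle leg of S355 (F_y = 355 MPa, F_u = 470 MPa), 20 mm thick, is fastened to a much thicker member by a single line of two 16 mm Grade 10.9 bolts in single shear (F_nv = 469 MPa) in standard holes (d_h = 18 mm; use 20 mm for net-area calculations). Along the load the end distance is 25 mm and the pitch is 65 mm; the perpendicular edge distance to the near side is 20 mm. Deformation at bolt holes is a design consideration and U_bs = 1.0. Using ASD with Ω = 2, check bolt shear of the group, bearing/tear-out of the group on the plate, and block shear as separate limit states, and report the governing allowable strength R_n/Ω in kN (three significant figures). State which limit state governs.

Bolt shear: A_b = π·16²/4 = 201.1 mm²; R_n = 469 × 201.1 × 2 × 1 / 1000 = 188.6 kN → 188.6 / 2 = 94.3 kN.
Bearing: edge l_c = 16, r_n = 180.5 kN; interior l_c = 47, r_n = 361 kN; R_n = 180.5 + 1·361 = 541.4 kN → 271 kN.
Block shear: A_gv = 1800, A_nv = 1200, A_nt = 200 mm²; R_n = min(0.6F_uA_nv, 0.6F_yA_gv) + U_bs·F_u·A_nt = 432.4 kN → 216 kN.
Bolt shear governs: 94.3 kN.

94.3 kN (bolt shear governs)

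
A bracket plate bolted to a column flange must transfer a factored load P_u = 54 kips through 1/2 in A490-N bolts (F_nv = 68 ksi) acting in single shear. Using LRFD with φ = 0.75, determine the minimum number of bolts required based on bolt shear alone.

A_b = π·0.5²/4 = 0.1963 in².
Per-bolt design strength φR_n = 0.75 × 68 × 0.1963 × 1 = 10.01 kips.
n ≥ 54 / 10.01 = 5.393 → use 6 bolts.

6 bolts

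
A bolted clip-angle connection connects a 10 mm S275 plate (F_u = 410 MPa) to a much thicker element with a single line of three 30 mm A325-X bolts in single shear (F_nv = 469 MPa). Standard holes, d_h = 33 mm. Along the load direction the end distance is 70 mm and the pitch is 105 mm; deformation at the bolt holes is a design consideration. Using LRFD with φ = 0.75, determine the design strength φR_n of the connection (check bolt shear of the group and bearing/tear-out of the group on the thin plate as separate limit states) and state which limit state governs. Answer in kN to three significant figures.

Bolt shear: A_b = π·30²/4 = 706.9 mm²; R_n = 469 × 706.9 × 3 × 1 / 1000 = 994.5 kN → 0.75 × 994.5 = 746 kN.
Bearing (1.2 l_c t F_u ≤ 2.4 d t F_u): upper limit = 2.4·30·10·410 / 1000 = 295.2 kN.
  Edge l_c = 70 − 33/2 = 53.5 → r_n = 263.2 kN; interior l_c = 105 − 33 = 72 → r_n = 295.2 kN.
  R_n,bearing = 1·263.2 + 2·295.2 = 853.6 kN → 0.75 × 853.6 = 640 kN.
Bearing governs: 640 kN.

640 kN (bearing governs)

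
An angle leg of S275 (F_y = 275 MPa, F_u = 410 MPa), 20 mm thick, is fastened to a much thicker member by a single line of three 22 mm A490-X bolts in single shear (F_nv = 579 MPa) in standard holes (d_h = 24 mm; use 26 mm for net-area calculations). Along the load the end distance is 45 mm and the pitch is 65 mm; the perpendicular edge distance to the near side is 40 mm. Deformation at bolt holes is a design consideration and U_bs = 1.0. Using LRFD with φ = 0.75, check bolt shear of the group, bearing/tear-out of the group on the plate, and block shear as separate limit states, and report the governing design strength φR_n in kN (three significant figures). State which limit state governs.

495 kN (bolt shear governs)

Bolt shear: A_b = π·22²/4 = 380.1 mm²; R_n = 579 × 380.1 × 3 × 1 / 1000 = 660.3 kN → 0.75 × 660.3 = 495 kN.
Bearing: edge l_c = 33, r_n = 324.7 kN; interior l_c = 41, r_n = 403.4 kN; R_n = 324.7 + 2·403.4 = 1132 kN → 849 kN.
Block shear: A_gv = 3500, A_nv = 2200, A_nt = 540 mm²; R_n = min(0.6F_uA_nv, 0.6F_yA_gv) + U_bs·F_u·A_nt = 762.6 kN → 572 kN.
Bolt shear governs: 495 kN.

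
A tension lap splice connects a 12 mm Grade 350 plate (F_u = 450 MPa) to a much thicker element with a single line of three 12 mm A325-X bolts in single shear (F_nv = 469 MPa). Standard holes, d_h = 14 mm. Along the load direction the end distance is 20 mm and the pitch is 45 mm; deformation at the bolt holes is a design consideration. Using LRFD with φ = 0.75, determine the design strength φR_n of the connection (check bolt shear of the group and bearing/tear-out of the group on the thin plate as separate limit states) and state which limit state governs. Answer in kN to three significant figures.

119 kN (bolt shear governs)

Bolt shear: A_b = π·12²/4 = 113.1 mm²; R_n = 469 × 113.1 × 3 × 1 / 1000 = 159.1 kN → 0.75 × 159.1 = 119 kN.
Bearing (1.2 l_c t F_u ≤ 2.4 d t F_u): upper limit = 2.4·12·12·450 / 1000 = 155.5 kN.
  Edge l_c = 20 − 14/2 = 13 → r_n = 84.24 kN; interior l_c = 45 − 14 = 31 → r_n = 155.5 kN.
  R_n,bearing = 1·84.24 + 2·155.5 = 395.3 kN → 0.75 × 395.3 = 296 kN.
Bolt shear governs: 119 kN.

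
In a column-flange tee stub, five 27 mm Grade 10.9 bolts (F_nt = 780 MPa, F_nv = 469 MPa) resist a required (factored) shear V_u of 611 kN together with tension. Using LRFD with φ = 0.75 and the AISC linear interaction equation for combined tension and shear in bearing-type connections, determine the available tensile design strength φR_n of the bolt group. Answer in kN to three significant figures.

A_b = π·27²/4 = 572.6 mm²; f_rv = 611 × 1000 / (5 × 572.6) = 213.4 MPa.
F'_nt = 1.3 F_nt − (F_nt / φF_nv) f_rv = 1.3·780 − (780/(0.75·469))·213.4 = 540.7 MPa, capped at F_nt → F'_nt = 540.7 MPa.
R_n = F'_nt · A_b · n = 540.7 × 572.6 × 5 / 1000 = 1548 kN.
Design strength φR_n = 0.75 × 1548 = 1160 kN.

1160 kN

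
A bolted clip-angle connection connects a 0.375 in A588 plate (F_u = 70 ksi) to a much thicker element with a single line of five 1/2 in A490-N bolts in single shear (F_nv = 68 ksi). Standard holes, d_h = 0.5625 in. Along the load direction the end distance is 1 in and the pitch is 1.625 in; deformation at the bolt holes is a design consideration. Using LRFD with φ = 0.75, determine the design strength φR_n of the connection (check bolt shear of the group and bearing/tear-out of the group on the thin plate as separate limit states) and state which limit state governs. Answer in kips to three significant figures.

50.1 kips (bolt shear governs)

Bolt shear: A_b = π·0.5²/4 = 0.1963 in²; R_n = 68 × 0.1963 × 5 × 1 = 66.76 kips → 0.75 × 66.76 = 50.1 kips.
Bearing (1.2 l_c t F_u ≤ 2.4 d t F_u): upper limit = 2.4·0.5·0.375·70 = 31.5 kips.
  Edge l_c = 1 − 0.5625/2 = 0.7188 → r_n = 22.64 kips; interior l_c = 1.625 − 0.5625 = 1.062 → r_n = 31.5 kips.
  R_n,bearing = 1·22.64 + 4·31.5 = 148.6 kips → 0.75 × 148.6 = 111 kips.
Bolt shear governs: 50.1 kips.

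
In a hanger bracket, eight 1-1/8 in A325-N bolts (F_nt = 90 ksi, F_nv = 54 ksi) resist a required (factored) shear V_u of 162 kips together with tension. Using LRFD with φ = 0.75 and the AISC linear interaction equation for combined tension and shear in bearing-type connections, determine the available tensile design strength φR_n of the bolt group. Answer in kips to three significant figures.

428 kips

A_b = π·1.125²/4 = 0.994 in²; f_rv = 162 / (8 × 0.994) = 20.37 ksi.
F'_nt = 1.3 F_nt − (F_nt / φF_nv) f_rv = 1.3·90 − (90/(0.75·54))·20.37 = 71.73 ksi, capped at F_nt → F'_nt = 71.73 ksi.
R_n = F'_nt · A_b · n = 71.73 × 0.994 × 8 = 570.4 kips.
Design strength φR_n = 0.75 × 570.4 = 428 kips.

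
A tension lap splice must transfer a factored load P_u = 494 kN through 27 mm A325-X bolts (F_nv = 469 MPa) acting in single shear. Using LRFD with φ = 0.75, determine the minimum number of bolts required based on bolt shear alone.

A_b = π·27²/4 = 572.6 mm².
Per-bolt design strength φR_n = 0.75 × 469 × 572.6 × 1 / 1000 = 201.4 kN.
n ≥ 494 / 201.4 = 2.453 → use 3 bolts.

3 bolts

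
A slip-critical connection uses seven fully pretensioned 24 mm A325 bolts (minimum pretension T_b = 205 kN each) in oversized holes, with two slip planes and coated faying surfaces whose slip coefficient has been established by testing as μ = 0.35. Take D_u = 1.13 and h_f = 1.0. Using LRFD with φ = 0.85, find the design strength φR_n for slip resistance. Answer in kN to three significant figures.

965 kN

R_n = μ · D_u · h_f · T_b · n_s · n_b = 0.35 × 1.13 × 1.0 × 205 × 2 × 7 = 1135 kN.
Design strength φR_n = 0.85 × 1135 = 965 kN.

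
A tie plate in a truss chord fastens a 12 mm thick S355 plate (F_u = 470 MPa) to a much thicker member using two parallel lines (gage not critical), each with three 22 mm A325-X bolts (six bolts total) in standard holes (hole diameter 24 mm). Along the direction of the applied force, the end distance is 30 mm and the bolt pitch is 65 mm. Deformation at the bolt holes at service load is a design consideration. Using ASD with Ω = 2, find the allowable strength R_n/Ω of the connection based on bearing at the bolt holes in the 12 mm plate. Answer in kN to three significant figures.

677 kN

Per bolt r_n = 1.2 l_c t F_u ≤ 2.4 d t F_u; upper limit = 2.4 × 22 × 12 × 470 / 1000 = 297.8 kN.
Edge bolt: l_c = 30 − 24/2 = 18 mm → 1.2 × 18 × 12 × 470 / 1000 = 121.8 → r_n = 121.8 kN.
Interior bolts: l_c = 65 − 24 = 41 mm → 1.2 × 41 × 12 × 470 / 1000 = 277.5 → r_n = 277.5 kN.
R_n = 2 × 121.8 + 4 × 277.5 = 1354 kN.
Allowable strength R_n/Ω = 1354 / 2 = 677 kN.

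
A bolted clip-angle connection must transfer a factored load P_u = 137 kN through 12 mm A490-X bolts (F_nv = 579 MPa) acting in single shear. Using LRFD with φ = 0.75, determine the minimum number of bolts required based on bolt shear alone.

A_b = π·12²/4 = 113.1 mm².
Per-bolt design strength φR_n = 0.75 × 579 × 113.1 × 1 / 1000 = 49.11 kN.
n ≥ 137 / 49.11 = 2.79 → use 3 bolts.

3 bolts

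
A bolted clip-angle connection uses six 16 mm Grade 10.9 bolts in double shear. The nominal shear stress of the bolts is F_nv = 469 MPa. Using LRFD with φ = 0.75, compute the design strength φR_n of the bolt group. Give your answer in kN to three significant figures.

849 kN

A_b = π × 16² / 4 = 201.1 mm².
R_n = F_nv · A_b · n · n_s = 469 × 201.1 × 6 × 2 / 1000 = 1132 kN.
Design strength φR_n = 0.75 × 1132 = 849 kN.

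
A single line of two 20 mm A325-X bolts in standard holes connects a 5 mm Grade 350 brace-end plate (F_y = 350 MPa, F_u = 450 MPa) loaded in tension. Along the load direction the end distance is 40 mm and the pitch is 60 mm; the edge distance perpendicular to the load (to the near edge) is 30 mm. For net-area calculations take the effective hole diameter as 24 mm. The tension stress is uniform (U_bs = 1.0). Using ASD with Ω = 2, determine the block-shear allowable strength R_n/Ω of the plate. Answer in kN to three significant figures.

63.5 kN

Shear plane L_v = 40 + 1·60 = 100 mm; A_gv = 100 × 5 = 500 mm².
A_nv = (100 − 1.5·24) × 5 = 320 mm².
A_nt = (30 − 0.5·24) × 5 = 90 mm².
0.6 F_u A_nv = 86.4 kN; 0.6 F_y A_gv = 105 kN → shear rupture governs the shear term.
R_n = 86.4 + 1.0 × 450 × 90 / 1000 = 126.9 kN.
Allowable strength R_n/Ω = 126.9 / 2 = 63.5 kN.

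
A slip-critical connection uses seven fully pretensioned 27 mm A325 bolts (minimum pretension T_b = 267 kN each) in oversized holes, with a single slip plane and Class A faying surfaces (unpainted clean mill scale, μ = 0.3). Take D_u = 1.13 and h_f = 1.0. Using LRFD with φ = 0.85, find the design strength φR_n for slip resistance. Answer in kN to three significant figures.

539 kN

R_n = μ · D_u · h_f · T_b · n_s · n_b = 0.3 × 1.13 × 1.0 × 267 × 1 × 7 = 633.6 kN.
Design strength φR_n = 0.85 × 633.6 = 539 kN.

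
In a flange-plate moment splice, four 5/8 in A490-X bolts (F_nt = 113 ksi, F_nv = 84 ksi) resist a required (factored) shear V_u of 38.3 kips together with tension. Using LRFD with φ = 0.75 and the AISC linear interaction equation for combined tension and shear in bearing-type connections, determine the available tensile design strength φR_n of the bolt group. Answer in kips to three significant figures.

83.7 kips

A_b = π·0.625²/4 = 0.3068 in²; f_rv = 38.3 / (4 × 0.3068) = 31.21 ksi.
F'_nt = 1.3 F_nt − (F_nt / φF_nv) f_rv = 1.3·113 − (113/(0.75·84))·31.21 = 90.92 ksi, capped at F_nt → F'_nt = 90.92 ksi.
R_n = F'_nt · A_b · n = 90.92 × 0.3068 × 4 = 111.6 kips.
Design strength φR_n = 0.75 × 111.6 = 83.7 kips.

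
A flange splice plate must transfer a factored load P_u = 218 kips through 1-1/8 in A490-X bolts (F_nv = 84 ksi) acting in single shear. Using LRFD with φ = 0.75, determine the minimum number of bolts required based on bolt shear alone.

A_b = π·1.125²/4 = 0.994 in².
Per-bolt design strength φR_n = 0.75 × 84 × 0.994 × 1 = 62.62 kips.
n ≥ 218 / 62.62 = 3.481 → use 4 bolts.

4 bolts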